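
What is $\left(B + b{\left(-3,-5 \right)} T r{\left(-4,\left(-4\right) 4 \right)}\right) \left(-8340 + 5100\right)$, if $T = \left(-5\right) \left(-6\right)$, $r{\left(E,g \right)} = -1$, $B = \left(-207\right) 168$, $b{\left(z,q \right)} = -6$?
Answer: $112091040$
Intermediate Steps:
$B = -34776$
$T = 30$
$\left(B + b{\left(-3,-5 \right)} T r{\left(-4,\left(-4\right) 4 \right)}\right) \left(-8340 + 5100\right) = \left(-34776 + \left(-6\right) 30 \left(-1\right)\right) \left(-8340 + 5100\right) = \left(-34776 - -180\right) \left(-3240\right) = \left(-34776 + 180\right) \left(-3240\right) = \left(-34596\right) \left(-3240\right) = 112091040$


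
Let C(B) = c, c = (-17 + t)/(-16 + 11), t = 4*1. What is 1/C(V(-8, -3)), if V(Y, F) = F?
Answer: 5/13 ≈ 0.38462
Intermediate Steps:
t = 4
c = 13/5 (c = (-17 + 4)/(-16 + 11) = -13/(-5) = -13*(-1/5) = 13/5 ≈ 2.6000)
C(B) = 13/5
1/C(V(-8, -3)) = 1/(13/5) = 5/13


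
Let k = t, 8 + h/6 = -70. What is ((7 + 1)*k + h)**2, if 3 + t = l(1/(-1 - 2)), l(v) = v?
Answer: 2202256/9 ≈ 2.4470e+5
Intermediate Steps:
h = -468 (h = -48 + 6*(-70) = -48 - 420 = -468)
t = -10/3 (t = -3 + 1/(-1 - 2) = -3 + 1/(-3) = -3 - 1/3 = -10/3 ≈ -3.3333)
k = -10/3 ≈ -3.3333
((7 + 1)*k + h)**2 = ((7 + 1)*(-10/3) - 468)**2 = (8*(-10/3) - 468)**2 = (-80/3 - 468)**2 = (-1484/3)**2 = 2202256/9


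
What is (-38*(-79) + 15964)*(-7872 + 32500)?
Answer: 467094648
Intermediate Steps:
(-38*(-79) + 15964)*(-7872 + 32500) = (3002 + 15964)*24628 = 18966*24628 = 467094648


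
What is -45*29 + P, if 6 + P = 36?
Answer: -1275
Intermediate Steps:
P = 30 (P = -6 + 36 = 30)
-45*29 + P = -45*29 + 30 = -1305 + 30 = -1275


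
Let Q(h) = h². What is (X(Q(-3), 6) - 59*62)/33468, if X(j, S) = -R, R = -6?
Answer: -913/8367 ≈ -0.10912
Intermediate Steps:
X(j, S) = 6 (X(j, S) = -1*(-6) = 6)
(X(Q(-3), 6) - 59*62)/33468 = (6 - 59*62)/33468 = (6 - 3658)*(1/33468) = -3652*1/33468 = -913/8367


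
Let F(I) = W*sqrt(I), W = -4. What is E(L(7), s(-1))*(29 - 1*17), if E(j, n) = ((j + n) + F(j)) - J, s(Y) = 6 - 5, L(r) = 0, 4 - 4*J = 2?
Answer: 6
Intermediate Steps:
J = 1/2 (J = 1 - 1/4*2 = 1 - 1/2 = 1/2 ≈ 0.50000)
F(I) = -4*sqrt(I)
s(Y) = 1
E(j, n) = -1/2 + j + n - 4*sqrt(j) (E(j, n) = ((j + n) - 4*sqrt(j)) - 1*1/2 = (j + n - 4*sqrt(j)) - 1/2 = -1/2 + j + n - 4*sqrt(j))
E(L(7), s(-1))*(29 - 1*17) = (-1/2 + 0 + 1 - 4*sqrt(0))*(29 - 1*17) = (-1/2 + 0 + 1 - 4*0)*(29 - 17) = (-1/2 + 0 + 1 + 0)*12 = (1/2)*12 = 6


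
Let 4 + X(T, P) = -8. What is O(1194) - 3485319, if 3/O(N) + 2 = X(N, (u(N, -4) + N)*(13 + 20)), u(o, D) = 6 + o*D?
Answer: -48794469/14 ≈ -3.4853e+6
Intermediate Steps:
u(o, D) = 6 + D*o
X(T, P) = -12 (X(T, P) = -4 - 8 = -12)
O(N) = -3/14 (O(N) = 3/(-2 - 12) = 3/(-14) = 3*(-1/14) = -3/14)
O(1194) - 3485319 = -3/14 - 3485319 = -48794469/14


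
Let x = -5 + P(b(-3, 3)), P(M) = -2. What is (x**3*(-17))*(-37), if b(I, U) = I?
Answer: -215747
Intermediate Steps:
x = -7 (x = -5 - 2 = -7)
(x**3*(-17))*(-37) = ((-7)**3*(-17))*(-37) = -343*(-17)*(-37) = 5831*(-37) = -215747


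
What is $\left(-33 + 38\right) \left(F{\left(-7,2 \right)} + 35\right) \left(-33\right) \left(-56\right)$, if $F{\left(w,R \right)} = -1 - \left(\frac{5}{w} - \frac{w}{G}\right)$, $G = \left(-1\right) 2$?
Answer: $353100$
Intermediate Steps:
$G = -2$
$F{\left(w,R \right)} = -1 - \frac{5}{w} - \frac{w}{2}$ ($F{\left(w,R \right)} = -1 + \left(- \frac{5}{w} + \frac{w}{-2}\right) = -1 + \left(- \frac{5}{w} + w \left(- \frac{1}{2}\right)\right) = -1 - \left(\frac{w}{2} + \frac{5}{w}\right) = -1 - \frac{5}{w} - \frac{w}{2}$)
$\left(-33 + 38\right) \left(F{\left(-7,2 \right)} + 35\right) \left(-33\right) \left(-56\right) = \left(-33 + 38\right) \left(\left(-1 - \frac{5}{-7} - - \frac{7}{2}\right) + 35\right) \left(-33\right) \left(-56\right) = 5 \left(\left(-1 - - \frac{5}{7} + \frac{7}{2}\right) + 35\right) \left(-33\right) \left(-56\right) = 5 \left(\left(-1 + \frac{5}{7} + \frac{7}{2}\right) + 35\right) \left(-33\right) \left(-56\right) = 5 \left(\frac{45}{14} + 35\right) \left(-33\right) \left(-56\right) = 5 \cdot \frac{535}{14} \left(-33\right) \left(-56\right) = \frac{2675}{14} \left(-33\right) \left(-56\right) = \left(- \frac{88275}{14}\right) \left(-56\right) = 353100$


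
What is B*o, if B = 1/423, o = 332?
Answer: 332/423 ≈ 0.78487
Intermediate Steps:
B = 1/423 ≈ 0.0023641
B*o = (1/423)*332 = 332/423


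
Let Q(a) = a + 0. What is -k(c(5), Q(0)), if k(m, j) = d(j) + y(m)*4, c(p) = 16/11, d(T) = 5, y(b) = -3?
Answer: 7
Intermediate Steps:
Q(a) = a
c(p) = 16/11 (c(p) = 16*(1/11) = 16/11)
k(m, j) = -7 (k(m, j) = 5 - 3*4 = 5 - 12 = -7)
-k(c(5), Q(0)) = -1*(-7) = 7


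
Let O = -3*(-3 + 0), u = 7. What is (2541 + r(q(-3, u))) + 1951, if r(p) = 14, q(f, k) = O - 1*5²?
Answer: 4506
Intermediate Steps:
O = 9 (O = -3*(-3) = 9)
q(f, k) = -16 (q(f, k) = 9 - 1*5² = 9 - 1*25 = 9 - 25 = -16)
(2541 + r(q(-3, u))) + 1951 = (2541 + 14) + 1951 = 2555 + 1951 = 4506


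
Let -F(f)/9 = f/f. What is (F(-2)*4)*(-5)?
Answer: 180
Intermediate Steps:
F(f) = -9 (F(f) = -9*f/f = -9*1 = -9)
(F(-2)*4)*(-5) = -9*4*(-5) = -36*(-5) = 180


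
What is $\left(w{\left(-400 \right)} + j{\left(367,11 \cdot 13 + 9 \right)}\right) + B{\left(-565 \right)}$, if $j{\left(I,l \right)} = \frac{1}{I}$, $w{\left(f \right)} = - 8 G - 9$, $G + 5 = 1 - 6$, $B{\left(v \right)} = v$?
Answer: $- \frac{181297}{367} \approx -494.0$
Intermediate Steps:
$G = -10$ ($G = -5 + \left(1 - 6\right) = -5 - 5 = -10$)
$w{\left(f \right)} = 71$ ($w{\left(f \right)} = \left(-8\right) \left(-10\right) - 9 = 80 - 9 = 71$)
$\left(w{\left(-400 \right)} + j{\left(367,11 \cdot 13 + 9 \right)}\right) + B{\left(-565 \right)} = \left(71 + \frac{1}{367}\right) - 565 = \frac{26058}{367} - 565 = - \frac{181297}{367}$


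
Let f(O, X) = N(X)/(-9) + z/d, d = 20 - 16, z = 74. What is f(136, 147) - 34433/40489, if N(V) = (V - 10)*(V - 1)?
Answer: -1606858913/728802 ≈ -2204.8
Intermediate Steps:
N(V) = (-1 + V)*(-10 + V) (N(V) = (-10 + V)*(-1 + V) = (-1 + V)*(-10 + V))
d = 4
f(O, X) = 313/18 - X²/9 + 11*X/9 (f(O, X) = (10 + X² - 11*X)/(-9) + 74/4 = (10 + X² - 11*X)*(-⅑) + 74*(¼) = (-10/9 - X²/9 + 11*X/9) + 37/2 = 313/18 - X²/9 + 11*X/9)
f(136, 147) - 34433/40489 = (313/18 - ⅑*147² + (11/9)*147) - 34433/40489 = (313/18 - ⅑*21609 + 539/3) - 34433/40489 = (313/18 - 2401 + 539/3) - 1*34433/40489 = -39671/18 - 34433/40489 = -1606858913/728802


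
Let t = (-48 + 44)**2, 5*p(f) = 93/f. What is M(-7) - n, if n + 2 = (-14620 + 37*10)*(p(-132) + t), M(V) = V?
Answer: 4971715/22 ≈ 2.2599e+5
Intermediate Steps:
p(f) = 93/(5*f) (p(f) = (93/f)/5 = 93/(5*f))
t = 16 (t = (-4)**2 = 16)
n = -4971869/22 (n = -2 + (-14620 + 37*10)*((93/5)/(-132) + 16) = -2 + (-14620 + 370)*((93/5)*(-1/132) + 16) = -2 - 14250*(-31/220 + 16) = -2 - 14250*3489/220 = -2 - 4971825/22 = -4971869/22 ≈ -2.2599e+5)
M(-7) - n = -7 - 1*(-4971869/22) = -7 + 4971869/22 = 4971715/22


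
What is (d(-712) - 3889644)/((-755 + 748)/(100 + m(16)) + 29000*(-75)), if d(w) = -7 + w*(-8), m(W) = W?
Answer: 450538780/252300007 ≈ 1.7857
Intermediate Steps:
d(w) = -7 - 8*w
(d(-712) - 3889644)/((-755 + 748)/(100 + m(16)) + 29000*(-75)) = ((-7 - 8*(-712)) - 3889644)/((-755 + 748)/(100 + 16) + 29000*(-75)) = ((-7 + 5696) - 3889644)/(-7/116 - 2175000) = (5689 - 3889644)/(-7*1/116 - 2175000) = -3883955/(-7/116 - 2175000) = -3883955/(-252300007/116) = -3883955*(-116/252300007) = 450538780/252300007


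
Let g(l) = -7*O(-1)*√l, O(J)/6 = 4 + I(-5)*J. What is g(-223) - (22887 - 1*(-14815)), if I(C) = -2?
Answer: -37702 - 252*I*√223 ≈ -37702.0 - 3763.2*I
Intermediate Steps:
O(J) = 24 - 12*J (O(J) = 6*(4 - 2*J) = 24 - 12*J)
g(l) = -252*√l (g(l) = -7*(24 - 12*(-1))*√l = -7*(24 + 12)*√l = -252*√l)
g(-223) - (22887 - 1*(-14815)) = -252*I*√223 - (22887 - 1*(-14815)) = -252*I*√223 - (22887 + 14815) = -252*I*√223 - 1*37702 = -252*I*√223 - 37702 = -37702 - 252*I*√223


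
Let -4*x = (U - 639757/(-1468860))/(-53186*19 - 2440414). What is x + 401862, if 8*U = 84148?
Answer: 8148088792500521107/20275837917120 ≈ 4.0186e+5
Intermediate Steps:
U = 21037/2 (U = (⅛)*84148 = 21037/2 ≈ 10519.)
x = 15450843667/20275837917120 (x = -(21037/2 - 639757/(-1468860))/(4*(-53186*19 - 2440414)) = -(21037/2 - 639757*(-1/1468860))/(4*(-1010534 - 2440414)) = -(21037/2 + 639757/1468860)/(4*(-3450948)) = -15450843667*(-1)/(5875440*3450948) = -¼*(-15450843667/5068959479280) = 15450843667/20275837917120 ≈ 0.00076203)
x + 401862 = 15450843667/20275837917120 + 401862 = 8148088792500521107/20275837917120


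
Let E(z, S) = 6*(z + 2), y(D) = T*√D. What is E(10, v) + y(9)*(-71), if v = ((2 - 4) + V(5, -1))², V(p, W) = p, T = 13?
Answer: -2697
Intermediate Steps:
y(D) = 13*√D
v = 9 (v = ((2 - 4) + 5)² = (-2 + 5)² = 3² = 9)
E(z, S) = 12 + 6*z (E(z, S) = 6*(2 + z) = 12 + 6*z)
E(10, v) + y(9)*(-71) = (12 + 6*10) + (13*√9)*(-71) = (12 + 60) + (13*3)*(-71) = 72 + 39*(-71) = 72 - 2769 = -2697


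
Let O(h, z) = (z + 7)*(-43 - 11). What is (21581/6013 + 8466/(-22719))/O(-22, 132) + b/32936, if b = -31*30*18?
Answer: -1893683465168/3722689273441 ≈ -0.50869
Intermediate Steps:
b = -16740 (b = -930*18 = -16740)
O(h, z) = -378 - 54*z (O(h, z) = (7 + z)*(-54) = -378 - 54*z)
(21581/6013 + 8466/(-22719))/O(-22, 132) + b/32936 = (21581/6013 + 8466/(-22719))/(-378 - 54*132) - 16740/32936 = (21581*(1/6013) + 8466*(-1/22719))/(-378 - 7128) - 16740*1/32936 = (3083/859 - 2822/7573)/(-7506) - 4185/8234 = (20923461/6505207)*(-1/7506) - 4185/8234 = -774943/1808447546 - 4185/8234 = -1893683465168/3722689273441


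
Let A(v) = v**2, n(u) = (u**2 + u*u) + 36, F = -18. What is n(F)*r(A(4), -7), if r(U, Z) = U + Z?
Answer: 6156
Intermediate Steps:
n(u) = 36 + 2*u**2 (n(u) = (u**2 + u**2) + 36 = 2*u**2 + 36 = 36 + 2*u**2)
n(F)*r(A(4), -7) = (36 + 2*(-18)**2)*(4**2 - 7) = (36 + 2*324)*(16 - 7) = (36 + 648)*9 = 684*9 = 6156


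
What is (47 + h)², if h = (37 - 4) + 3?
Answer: 6889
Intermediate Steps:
h = 36 (h = 33 + 3 = 36)
(47 + h)² = (47 + 36)² = 83² = 6889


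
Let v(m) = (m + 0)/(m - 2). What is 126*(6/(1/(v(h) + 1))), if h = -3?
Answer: 6048/5 ≈ 1209.6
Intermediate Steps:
v(m) = m/(-2 + m)
126*(6/(1/(v(h) + 1))) = 126*(6/(1/(-3/(-2 - 3) + 1))) = 126*(6/(1/(-3/(-5) + 1))) = 126*(6/(1/(-3*(-⅕) + 1))) = 126*(6/(1/(⅗ + 1))) = 126*(6/(1/(8/5))) = 126*(6/(5/8)) = 126*(6*(8/5)) = 126*(48/5) = 6048/5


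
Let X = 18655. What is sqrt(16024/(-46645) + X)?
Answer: 3*sqrt(4509775689655)/46645 ≈ 136.58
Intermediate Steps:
sqrt(16024/(-46645) + X) = sqrt(16024/(-46645) + 18655) = sqrt(16024*(-1/46645) + 18655) = sqrt(-16024/46645 + 18655) = sqrt(870146451/46645) = 3*sqrt(4509775689655)/46645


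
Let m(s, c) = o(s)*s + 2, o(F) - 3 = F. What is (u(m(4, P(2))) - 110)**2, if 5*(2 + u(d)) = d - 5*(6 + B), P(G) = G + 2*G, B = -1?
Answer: 12321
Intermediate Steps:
o(F) = 3 + F
P(G) = 3*G
m(s, c) = 2 + s*(3 + s) (m(s, c) = (3 + s)*s + 2 = s*(3 + s) + 2 = 2 + s*(3 + s))
u(d) = -7 + d/5 (u(d) = -2 + (d - 5*(6 - 1))/5 = -2 + (d - 5*5)/5 = -2 + (d - 1*25)/5 = -2 + (d - 25)/5 = -2 + (-25 + d)/5 = -2 + (-5 + d/5) = -7 + d/5)
(u(m(4, P(2))) - 110)**2 = ((-7 + (2 + 4*(3 + 4))/5) - 110)**2 = ((-7 + (2 + 4*7)/5) - 110)**2 = ((-7 + (2 + 28)/5) - 110)**2 = ((-7 + (1/5)*30) - 110)**2 = ((-7 + 6) - 110)**2 = (-1 - 110)**2 = (-111)**2 = 12321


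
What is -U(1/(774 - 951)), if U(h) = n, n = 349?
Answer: -349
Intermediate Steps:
U(h) = 349
-U(1/(774 - 951)) = -1*349 = -349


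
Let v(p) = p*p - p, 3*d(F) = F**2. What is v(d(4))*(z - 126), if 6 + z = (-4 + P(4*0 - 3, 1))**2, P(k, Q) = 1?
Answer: -8528/3 ≈ -2842.7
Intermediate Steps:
d(F) = F**2/3
v(p) = p**2 - p
z = 3 (z = -6 + (-4 + 1)**2 = -6 + (-3)**2 = -6 + 9 = 3)
v(d(4))*(z - 126) = (((1/3)*4**2)*(-1 + (1/3)*4**2))*(3 - 126) = (((1/3)*16)*(-1 + (1/3)*16))*(-123) = (16*(-1 + 16/3)/3)*(-123) = ((16/3)*(13/3))*(-123) = (208/9)*(-123) = -8528/3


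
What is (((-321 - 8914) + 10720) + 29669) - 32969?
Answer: -1815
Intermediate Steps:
(((-321 - 8914) + 10720) + 29669) - 32969 = ((-9235 + 10720) + 29669) - 32969 = (1485 + 29669) - 32969 = 31154 - 32969 = -1815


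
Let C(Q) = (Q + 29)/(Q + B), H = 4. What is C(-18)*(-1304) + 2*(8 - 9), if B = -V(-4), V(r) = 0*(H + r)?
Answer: 7154/9 ≈ 794.89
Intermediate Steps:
V(r) = 0 (V(r) = 0*(4 + r) = 0)
B = 0 (B = -1*0 = 0)
C(Q) = (29 + Q)/Q (C(Q) = (Q + 29)/(Q + 0) = (29 + Q)/Q)
C(-18)*(-1304) + 2*(8 - 9) = ((29 - 18)/(-18))*(-1304) + 2*(8 - 9) = -1/18*11*(-1304) + 2*(-1) = -11/18*(-1304) - 2 = 7172/9 - 2 = 7154/9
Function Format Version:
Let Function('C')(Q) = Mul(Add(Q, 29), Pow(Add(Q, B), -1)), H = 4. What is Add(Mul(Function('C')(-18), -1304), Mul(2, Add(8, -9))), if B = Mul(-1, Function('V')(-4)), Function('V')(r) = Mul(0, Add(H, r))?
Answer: Rational(7154, 9) ≈ 794.89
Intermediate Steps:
Function('V')(r) = 0 (Function('V')(r) = Mul(0, Add(4, r)) = 0)
B = 0 (B = Mul(-1, 0) = 0)
Function('C')(Q) = Mul(Pow(Q, -1), Add(29, Q)) (Function('C')(Q) = Mul(Add(Q, 29), Pow(Add(Q, 0), -1)) = Mul(Add(29, Q), Pow(Q, -1)) = Mul(Pow(Q, -1), Add(29, Q)))
Add(Mul(Function('C')(-18), -1304), Mul(2, Add(8, -9))) = Add(Mul(Mul(Pow(-18, -1), Add(29, -18)), -1304), Mul(2, Add(8, -9))) = Add(Mul(Mul(Rational(-1, 18), 11), -1304), Mul(2, -1)) = Add(Mul(Rational(-11, 18), -1304), -2) = Add(Rational(7172, 9), -2) = Rational(7154, 9)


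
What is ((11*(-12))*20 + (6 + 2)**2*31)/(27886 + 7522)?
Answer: -41/2213 ≈ -0.018527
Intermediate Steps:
((11*(-12))*20 + (6 + 2)**2*31)/(27886 + 7522) = (-132*20 + 8**2*31)/35408 = (-2640 + 64*31)*(1/35408) = (-2640 + 1984)*(1/35408) = -656*1/35408 = -41/2213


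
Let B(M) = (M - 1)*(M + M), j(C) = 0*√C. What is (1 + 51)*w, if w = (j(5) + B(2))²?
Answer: 832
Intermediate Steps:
j(C) = 0
B(M) = 2*M*(-1 + M) (B(M) = (-1 + M)*(2*M) = 2*M*(-1 + M))
w = 16 (w = (0 + 2*2*(-1 + 2))² = (0 + 2*2*1)² = (0 + 4)² = 4² = 16)
(1 + 51)*w = (1 + 51)*16 = 52*16 = 832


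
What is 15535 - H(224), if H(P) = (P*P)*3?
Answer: -134993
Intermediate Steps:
H(P) = 3*P² (H(P) = P²*3 = 3*P²)
15535 - H(224) = 15535 - 3*224² = 15535 - 3*50176 = 15535 - 1*150528 = 15535 - 150528 = -134993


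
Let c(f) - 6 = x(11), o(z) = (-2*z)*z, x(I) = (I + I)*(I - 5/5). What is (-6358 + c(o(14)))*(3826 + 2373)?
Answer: -38012268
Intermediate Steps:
x(I) = 2*I*(-1 + I) (x(I) = (2*I)*(I - 5*⅕) = (2*I)*(I - 1) = (2*I)*(-1 + I) = 2*I*(-1 + I))
o(z) = -2*z²
c(f) = 226 (c(f) = 6 + 2*11*(-1 + 11) = 6 + 2*11*10 = 6 + 220 = 226)
(-6358 + c(o(14)))*(3826 + 2373) = (-6358 + 226)*(3826 + 2373) = -6132*6199 = -38012268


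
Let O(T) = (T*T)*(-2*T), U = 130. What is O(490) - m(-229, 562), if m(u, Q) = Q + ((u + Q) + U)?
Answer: -235299025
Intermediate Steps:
m(u, Q) = 130 + u + 2*Q (m(u, Q) = Q + ((u + Q) + 130) = Q + ((Q + u) + 130) = Q + (130 + Q + u) = 130 + u + 2*Q)
O(T) = -2*T**3 (O(T) = T**2*(-2*T) = -2*T**3)
O(490) - m(-229, 562) = -2*490**3 - (130 - 229 + 2*562) = -2*117649000 - (130 - 229 + 1124) = -235298000 - 1*1025 = -235298000 - 1025 = -235299025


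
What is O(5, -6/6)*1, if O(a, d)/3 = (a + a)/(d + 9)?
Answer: 15/4 ≈ 3.7500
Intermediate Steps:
O(a, d) = 6*a/(9 + d) (O(a, d) = 3*((a + a)/(d + 9)) = 3*((2*a)/(9 + d)) = 3*(2*a/(9 + d)) = 6*a/(9 + d))
O(5, -6/6)*1 = (6*5/(9 - 6/6))*1 = (6*5/(9 - 6*⅙))*1 = (6*5/(9 - 1))*1 = (6*5/8)*1 = (6*5*(⅛))*1 = (15/4)*1 = 15/4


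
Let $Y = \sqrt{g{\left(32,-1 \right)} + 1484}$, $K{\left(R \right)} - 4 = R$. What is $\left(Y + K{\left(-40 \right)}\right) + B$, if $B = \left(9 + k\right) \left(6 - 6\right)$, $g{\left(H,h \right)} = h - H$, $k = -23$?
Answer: $-36 + \sqrt{1451} \approx 2.092$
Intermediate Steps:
$K{\left(R \right)} = 4 + R$
$Y = \sqrt{1451}$ ($Y = \sqrt{\left(-1 - 32\right) + 1484} = \sqrt{-33 + 1484} = \sqrt{1451} \approx 38.092$)
$B = 0$ ($B = \left(9 - 23\right) \left(6 - 6\right) = \left(-14\right) 0 = 0$)
$\left(Y + K{\left(-40 \right)}\right) + B = \left(\sqrt{1451} + \left(4 - 40\right)\right) + 0 = \left(\sqrt{1451} - 36\right) + 0 = \left(-36 + \sqrt{1451}\right) + 0 = -36 + \sqrt{1451}$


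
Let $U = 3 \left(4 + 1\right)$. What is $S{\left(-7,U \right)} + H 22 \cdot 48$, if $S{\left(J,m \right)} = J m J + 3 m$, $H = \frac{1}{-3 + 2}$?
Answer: $-276$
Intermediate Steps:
$H = -1$ ($H = \frac{1}{-1} = -1$)
$U = 15$ ($U = 3 \cdot 5 = 15$)
$S{\left(J,m \right)} = 3 m + m J^{2}$ ($S{\left(J,m \right)} = m J^{2} + 3 m = 3 m + m J^{2}$)
$S{\left(-7,U \right)} + H 22 \cdot 48 = 15 \left(3 + \left(-7\right)^{2}\right) + \left(-1\right) 22 \cdot 48 = 15 \left(3 + 49\right) - 1056 = 15 \cdot 52 - 1056 = 780 - 1056 = -276$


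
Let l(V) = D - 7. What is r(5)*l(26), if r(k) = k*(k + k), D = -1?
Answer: -400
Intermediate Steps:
l(V) = -8 (l(V) = -1 - 7 = -8)
r(k) = 2*k² (r(k) = k*(2*k) = 2*k²)
r(5)*l(26) = (2*5²)*(-8) = (2*25)*(-8) = 50*(-8) = -400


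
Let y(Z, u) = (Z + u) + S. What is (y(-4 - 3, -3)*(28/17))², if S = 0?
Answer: 78400/289 ≈ 271.28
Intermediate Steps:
y(Z, u) = Z + u (y(Z, u) = (Z + u) + 0 = Z + u)
(y(-4 - 3, -3)*(28/17))² = (((-4 - 3) - 3)*(28/17))² = ((-7 - 3)*(28*(1/17)))² = (-10*28/17)² = (-280/17)² = 78400/289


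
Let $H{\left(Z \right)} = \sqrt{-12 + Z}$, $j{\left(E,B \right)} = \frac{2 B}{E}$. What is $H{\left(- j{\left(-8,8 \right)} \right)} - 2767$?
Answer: $-2767 + i \sqrt{10} \approx -2767.0 + 3.1623 i$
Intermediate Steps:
$j{\left(E,B \right)} = \frac{2 B}{E}$
$H{\left(- j{\left(-8,8 \right)} \right)} - 2767 = \sqrt{-12 - 2 \cdot 8 \frac{1}{-8}} - 2767 = \sqrt{-12 - 2 \cdot 8 \left(- \frac{1}{8}\right)} - 2767 = \sqrt{-12 - -2} - 2767 = \sqrt{-12 + 2} - 2767 = \sqrt{-10} - 2767 = i \sqrt{10} - 2767 = -2767 + i \sqrt{10}$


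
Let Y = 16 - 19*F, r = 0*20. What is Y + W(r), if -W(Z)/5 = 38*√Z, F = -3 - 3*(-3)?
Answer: -98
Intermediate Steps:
r = 0
F = 6 (F = -3 + 9 = 6)
W(Z) = -190*√Z
Y = -98 (Y = 16 - 19*6 = 16 - 114 = -98)
Y + W(r) = -98 - 190*√0 = -98 - 190*0 = -98 + 0 = -98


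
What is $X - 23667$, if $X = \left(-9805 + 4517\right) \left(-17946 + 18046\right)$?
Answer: $-552467$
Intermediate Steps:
$X = -528800$ ($X = \left(-5288\right) 100 = -528800$)
$X - 23667 = -528800 - 23667 = -552467$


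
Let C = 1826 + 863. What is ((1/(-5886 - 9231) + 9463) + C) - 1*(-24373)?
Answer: 552148424/15117 ≈ 36525.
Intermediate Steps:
C = 2689
((1/(-5886 - 9231) + 9463) + C) - 1*(-24373) = ((1/(-5886 - 9231) + 9463) + 2689) - 1*(-24373) = ((1/(-15117) + 9463) + 2689) + 24373 = ((-1/15117 + 9463) + 2689) + 24373 = (143052170/15117 + 2689) + 24373 = 183701783/15117 + 24373 = 552148424/15117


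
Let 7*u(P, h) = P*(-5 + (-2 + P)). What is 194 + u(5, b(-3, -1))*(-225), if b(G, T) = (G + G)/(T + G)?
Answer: 3608/7 ≈ 515.43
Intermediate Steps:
b(G, T) = 2*G/(G + T) (b(G, T) = (2*G)/(G + T) = 2*G/(G + T))
u(P, h) = P*(-7 + P)/7 (u(P, h) = (P*(-5 + (-2 + P)))/7 = (P*(-7 + P))/7 = P*(-7 + P)/7)
194 + u(5, b(-3, -1))*(-225) = 194 + ((1/7)*5*(-7 + 5))*(-225) = 194 + ((1/7)*5*(-2))*(-225) = 194 - 10/7*(-225) = 194 + 2250/7 = 3608/7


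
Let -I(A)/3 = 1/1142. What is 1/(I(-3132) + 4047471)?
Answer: 1142/4622211879 ≈ 2.4707e-7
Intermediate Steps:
I(A) = -3/1142
1/(I(-3132) + 4047471) = 1/(-3/1142 + 4047471) = 1/(4622211879/1142) = 1142/4622211879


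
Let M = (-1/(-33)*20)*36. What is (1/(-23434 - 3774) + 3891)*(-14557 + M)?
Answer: -16926649425049/299288 ≈ -5.6556e+7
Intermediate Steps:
M = 240/11 (M = (-1*(-1/33)*20)*36 = ((1/33)*20)*36 = (20/33)*36 = 240/11 ≈ 21.818)
(1/(-23434 - 3774) + 3891)*(-14557 + M) = (1/(-23434 - 3774) + 3891)*(-14557 + 240/11) = (1/(-27208) + 3891)*(-159887/11) = (-1/27208 + 3891)*(-159887/11) = (105866327/27208)*(-159887/11) = -16926649425049/299288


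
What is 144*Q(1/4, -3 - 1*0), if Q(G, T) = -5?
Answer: -720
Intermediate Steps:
144*Q(1/4, -3 - 1*0) = 144*(-5) = -720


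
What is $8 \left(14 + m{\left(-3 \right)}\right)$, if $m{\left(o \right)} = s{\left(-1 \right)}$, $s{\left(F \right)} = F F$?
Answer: $120$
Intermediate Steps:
$s{\left(F \right)} = F^{2}$
$m{\left(o \right)} = 1$ ($m{\left(o \right)} = \left(-1\right)^{2} = 1$)
$8 \left(14 + m{\left(-3 \right)}\right) = 8 \left(14 + 1\right) = 8 \cdot 15 = 120$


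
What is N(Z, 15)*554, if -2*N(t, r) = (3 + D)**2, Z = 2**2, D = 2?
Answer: -6925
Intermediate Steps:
Z = 4
N(t, r) = -25/2 (N(t, r) = -(3 + 2)**2/2 = -1/2*5**2 = -1/2*25 = -25/2)
N(Z, 15)*554 = -25/2*554 = -6925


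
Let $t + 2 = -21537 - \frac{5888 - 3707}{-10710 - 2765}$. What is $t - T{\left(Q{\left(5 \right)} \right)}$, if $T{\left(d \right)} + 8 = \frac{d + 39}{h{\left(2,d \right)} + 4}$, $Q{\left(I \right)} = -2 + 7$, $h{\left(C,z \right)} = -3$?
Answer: $- \frac{290720944}{13475} \approx -21575.0$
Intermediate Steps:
$Q{\left(I \right)} = 5$
$t = - \frac{290235844}{13475}$ ($t = -2 - \left(21537 + \frac{5888 - 3707}{-10710 - 2765}\right) = -2 - \left(21537 + \frac{2181}{-13475}\right) = -2 - \left(21537 + 2181 \left(- \frac{1}{13475}\right)\right) = -2 - \frac{290208894}{13475} = - \frac{290235844}{13475} \approx -21539.0$)
$T{\left(d \right)} = 31 + d$ ($T{\left(d \right)} = -8 + \frac{d + 39}{-3 + 4} = -8 + \frac{39 + d}{1} = -8 + \left(39 + d\right) 1 = -8 + \left(39 + d\right) = 31 + d$)
$t - T{\left(Q{\left(5 \right)} \right)} = - \frac{290235844}{13475} - \left(31 + 5\right) = - \frac{290235844}{13475} - 36 = - \frac{290720944}{13475}$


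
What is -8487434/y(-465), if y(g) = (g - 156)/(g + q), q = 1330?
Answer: 7341630410/621 ≈ 1.1822e+7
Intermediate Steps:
y(g) = (-156 + g)/(1330 + g) (y(g) = (g - 156)/(g + 1330) = (-156 + g)/(1330 + g))
-8487434/y(-465) = -8487434*(1330 - 465)/(-156 - 465) = -8487434/(-621/865) = -8487434*(-865/621) = 7341630410/621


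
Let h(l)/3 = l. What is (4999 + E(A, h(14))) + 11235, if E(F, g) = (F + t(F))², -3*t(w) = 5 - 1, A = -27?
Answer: 153331/9 ≈ 17037.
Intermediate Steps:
h(l) = 3*l
t(w) = -4/3 (t(w) = -(5 - 1)/3 = -⅓*4 = -4/3)
E(F, g) = (-4/3 + F)² (E(F, g) = (F - 4/3)² = (-4/3 + F)²)
(4999 + E(A, h(14))) + 11235 = (4999 + (-4 + 3*(-27))²/9) + 11235 = (4999 + (-4 - 81)²/9) + 11235 = (4999 + (⅑)*(-85)²) + 11235 = (4999 + (⅑)*7225) + 11235 = (4999 + 7225/9) + 11235 = 52216/9 + 11235 = 153331/9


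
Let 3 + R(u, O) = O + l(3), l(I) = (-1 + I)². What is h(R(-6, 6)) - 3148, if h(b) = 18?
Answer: -3130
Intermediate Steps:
R(u, O) = 1 + O (R(u, O) = -3 + (O + (-1 + 3)²) = -3 + (O + 2²) = -3 + (O + 4) = -3 + (4 + O) = 1 + O)
h(R(-6, 6)) - 3148 = 18 - 3148 = -3130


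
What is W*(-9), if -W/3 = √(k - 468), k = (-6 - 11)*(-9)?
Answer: 81*I*√35 ≈ 479.2*I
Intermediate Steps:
k = 153 (k = -17*(-9) = 153)
W = -9*I*√35 (W = -3*√(153 - 468) = -9*I*√35 ≈ -53.245*I)
W*(-9) = -9*I*√35*(-9) = 81*I*√35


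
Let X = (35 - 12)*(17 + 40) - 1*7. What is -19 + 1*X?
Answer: 1285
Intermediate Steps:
X = 1304 (X = 23*57 - 7 = 1311 - 7 = 1304)
-19 + 1*X = -19 + 1*1304 = -19 + 1304 = 1285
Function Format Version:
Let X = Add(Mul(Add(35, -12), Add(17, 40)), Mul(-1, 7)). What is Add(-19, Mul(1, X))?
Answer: 1285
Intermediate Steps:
X = 1304 (X = Add(Mul(23, 57), -7) = Add(1311, -7) = 1304)
Add(-19, Mul(1, X)) = Add(-19, Mul(1, 1304)) = Add(-19, 1304) = 1285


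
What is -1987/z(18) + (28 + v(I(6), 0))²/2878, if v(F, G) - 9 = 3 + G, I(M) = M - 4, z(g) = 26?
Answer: -2838493/37414 ≈ -75.867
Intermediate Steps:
I(M) = -4 + M
v(F, G) = 12 + G (v(F, G) = 9 + (3 + G) = 12 + G)
-1987/z(18) + (28 + v(I(6), 0))²/2878 = -1987/26 + (28 + (12 + 0))²/2878 = -1987*1/26 + (28 + 12)²*(1/2878) = -1987/26 + 40²*(1/2878) = -1987/26 + 1600*(1/2878) = -1987/26 + 800/1439 = -2838493/37414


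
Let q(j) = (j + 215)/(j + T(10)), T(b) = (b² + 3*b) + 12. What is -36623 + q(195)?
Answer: -12341541/337 ≈ -36622.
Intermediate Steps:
T(b) = 12 + b² + 3*b
q(j) = (215 + j)/(142 + j) (q(j) = (j + 215)/(j + (12 + 10² + 3*10)) = (215 + j)/(j + (12 + 100 + 30)) = (215 + j)/(j + 142) = (215 + j)/(142 + j))
-36623 + q(195) = -36623 + (215 + 195)/(142 + 195) = -36623 + 410/337 = -12341541/337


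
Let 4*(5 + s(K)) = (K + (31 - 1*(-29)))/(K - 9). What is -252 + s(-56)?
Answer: -16706/65 ≈ -257.02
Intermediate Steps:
s(K) = -5 + (60 + K)/(4*(-9 + K)) (s(K) = -5 + ((K + (31 - 1*(-29)))/(K - 9))/4 = -5 + ((K + (31 + 29))/(-9 + K))/4 = -5 + ((K + 60)/(-9 + K))/4 = -5 + ((60 + K)/(-9 + K))/4 = -5 + (60 + K)/(4*(-9 + K)))
-252 + s(-56) = -252 + (240 - 19*(-56))/(4*(-9 - 56)) = -252 + (1/4)*(240 + 1064)/(-65) = -252 + (1/4)*(-1/65)*1304 = -252 - 326/65 = -16706/65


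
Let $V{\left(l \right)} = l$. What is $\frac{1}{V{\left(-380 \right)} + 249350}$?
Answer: $\frac{1}{248970} \approx 4.0165 \cdot 10^{-6}$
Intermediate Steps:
$\frac{1}{V{\left(-380 \right)} + 249350} = \frac{1}{-380 + 249350} = \frac{1}{248970}$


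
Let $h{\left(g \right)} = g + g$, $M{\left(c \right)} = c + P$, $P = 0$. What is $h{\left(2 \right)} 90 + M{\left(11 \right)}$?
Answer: $371$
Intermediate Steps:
$M{\left(c \right)} = c$ ($M{\left(c \right)} = c + 0 = c$)
$h{\left(g \right)} = 2 g$
$h{\left(2 \right)} 90 + M{\left(11 \right)} = 2 \cdot 2 \cdot 90 + 11 = 4 \cdot 90 + 11 = 360 + 11 = 371$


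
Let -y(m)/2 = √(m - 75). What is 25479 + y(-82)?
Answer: 25479 - 2*I*√157 ≈ 25479.0 - 25.06*I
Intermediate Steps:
y(m) = -2*√(-75 + m) (y(m) = -2*√(m - 75) = -2*√(-75 + m))
25479 + y(-82) = 25479 - 2*√(-75 - 82) = 25479 - 2*I*√157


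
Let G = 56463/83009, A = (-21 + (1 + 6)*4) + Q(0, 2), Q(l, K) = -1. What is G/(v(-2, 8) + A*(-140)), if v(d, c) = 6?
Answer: -18821/23076502 ≈ -0.00081559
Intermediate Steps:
A = 6 (A = (-21 + (1 + 6)*4) - 1 = (-21 + 7*4) - 1 = (-21 + 28) - 1 = 7 - 1 = 6)
G = 56463/83009 (G = 56463*(1/83009) = 56463/83009 ≈ 0.68020)
G/(v(-2, 8) + A*(-140)) = 56463/(83009*(6 + 6*(-140))) = 56463/(83009*(6 - 840)) = (56463/83009)/(-834) = (56463/83009)*(-1/834) = -18821/23076502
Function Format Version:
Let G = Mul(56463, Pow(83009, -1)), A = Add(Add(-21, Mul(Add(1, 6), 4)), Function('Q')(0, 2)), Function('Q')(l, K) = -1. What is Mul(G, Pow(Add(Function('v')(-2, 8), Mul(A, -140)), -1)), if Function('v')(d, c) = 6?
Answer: Rational(-18821, 23076502) ≈ -0.00081559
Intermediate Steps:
A = 6 (A = Add(Add(-21, Mul(Add(1, 6), 4)), -1) = Add(Add(-21, Mul(7, 4)), -1) = Add(Add(-21, 28), -1) = Add(7, -1) = 6)
G = Rational(56463, 83009) (G = Mul(56463, Rational(1, 83009)) = Rational(56463, 83009) ≈ 0.68020)
Mul(G, Pow(Add(Function('v')(-2, 8), Mul(A, -140)), -1)) = Mul(Rational(56463, 83009), Pow(Add(6, Mul(6, -140)), -1)) = Mul(Rational(56463, 83009), Pow(Add(6, -840), -1)) = Mul(Rational(56463, 83009), Pow(-834, -1)) = Mul(Rational(56463, 83009), Rational(-1, 834)) = Rational(-18821, 23076502)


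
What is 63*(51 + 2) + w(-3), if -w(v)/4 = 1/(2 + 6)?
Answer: 6677/2 ≈ 3338.5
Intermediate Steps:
w(v) = -½ (w(v) = -4/(2 + 6) = -4/8 = -4*⅛ = -½)
63*(51 + 2) + w(-3) = 63*(51 + 2) - ½ = 63*53 - ½ = 3339 - ½ = 6677/2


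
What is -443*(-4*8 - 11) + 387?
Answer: 19436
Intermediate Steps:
-443*(-4*8 - 11) + 387 = -443*(-32 - 11) + 387 = -443*(-43) + 387 = 19049 + 387 = 19436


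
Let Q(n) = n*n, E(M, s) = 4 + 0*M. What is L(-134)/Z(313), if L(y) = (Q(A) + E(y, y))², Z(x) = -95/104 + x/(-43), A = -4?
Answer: -1788800/36637 ≈ -48.825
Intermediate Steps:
E(M, s) = 4 (E(M, s) = 4 + 0 = 4)
Q(n) = n²
Z(x) = -95/104 - x/43 (Z(x) = -95*1/104 + x*(-1/43) = -95/104 - x/43)
L(y) = 400 (L(y) = ((-4)² + 4)² = (16 + 4)² = 20² = 400)
L(-134)/Z(313) = 400/(-95/104 - 1/43*313) = 400/(-95/104 - 313/43) = 400/(-36637/4472) = 400*(-4472/36637) = -1788800/36637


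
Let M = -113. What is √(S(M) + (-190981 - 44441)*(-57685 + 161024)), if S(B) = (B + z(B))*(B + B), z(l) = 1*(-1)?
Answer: I*√24328248294 ≈ 1.5598e+5*I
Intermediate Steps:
z(l) = -1
S(B) = 2*B*(-1 + B) (S(B) = (B - 1)*(B + B) = (-1 + B)*(2*B) = 2*B*(-1 + B))
√(S(M) + (-190981 - 44441)*(-57685 + 161024)) = √(2*(-113)*(-1 - 113) + (-190981 - 44441)*(-57685 + 161024)) = √(2*(-113)*(-114) - 235422*103339) = √(25764 - 24328274058) = √(-24328248294) = I*√24328248294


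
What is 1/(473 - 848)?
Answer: -1/375 ≈ -0.0026667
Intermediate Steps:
1/(473 - 848) = 1/(-375) = -1/375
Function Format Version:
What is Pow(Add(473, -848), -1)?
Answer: Rational(-1, 375) ≈ -0.0026667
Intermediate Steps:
Pow(Add(473, -848), -1) = Pow(-375, -1) = Rational(-1, 375)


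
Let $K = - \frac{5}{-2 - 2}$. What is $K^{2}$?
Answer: $\frac{25}{16} \approx 1.5625$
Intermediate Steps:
$K = \frac{5}{4}$ ($K = - \frac{5}{-4} = \left(-5\right) \left(- \frac{1}{4}\right) = \frac{5}{4} \approx 1.25$)
$K^{2} = \left(\frac{5}{4}\right)^{2} = \frac{25}{16}$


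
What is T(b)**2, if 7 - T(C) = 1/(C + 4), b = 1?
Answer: 1156/25 ≈ 46.240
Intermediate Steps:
T(C) = 7 - 1/(4 + C) (T(C) = 7 - 1/(C + 4) = 7 - 1/(4 + C))
T(b)**2 = ((27 + 7*1)/(4 + 1))**2 = ((27 + 7)/5)**2 = ((1/5)*34)**2 = (34/5)**2 = 1156/25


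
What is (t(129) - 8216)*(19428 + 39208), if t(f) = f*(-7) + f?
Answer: -527137640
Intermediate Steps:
t(f) = -6*f (t(f) = -7*f + f = -6*f)
(t(129) - 8216)*(19428 + 39208) = (-6*129 - 8216)*(19428 + 39208) = (-774 - 8216)*58636 = -8990*58636 = -527137640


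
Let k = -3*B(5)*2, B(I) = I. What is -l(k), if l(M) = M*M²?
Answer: 27000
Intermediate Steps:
k = -30 (k = -3*5*2 = -15*2 = -30)
l(M) = M³
-l(k) = -1*(-30)³ = -1*(-27000) = 27000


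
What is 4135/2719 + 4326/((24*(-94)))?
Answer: -405639/1022344 ≈ -0.39677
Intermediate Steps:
4135/2719 + 4326/((24*(-94))) = 4135*(1/2719) + 4326/(-2256) = 4135/2719 + 4326*(-1/2256) = 4135/2719 - 721/376 = -405639/1022344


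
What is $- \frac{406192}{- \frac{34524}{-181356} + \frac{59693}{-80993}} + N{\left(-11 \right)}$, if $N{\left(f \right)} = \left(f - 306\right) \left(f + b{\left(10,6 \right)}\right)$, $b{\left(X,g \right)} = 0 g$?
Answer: $\frac{8920203881809}{11948633} \approx 7.4655 \cdot 10^{5}$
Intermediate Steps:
$b{\left(X,g \right)} = 0$
$N{\left(f \right)} = f \left(-306 + f\right)$ ($N{\left(f \right)} = \left(f - 306\right) \left(f + 0\right) = \left(-306 + f\right) f = f \left(-306 + f\right)$)
$- \frac{406192}{- \frac{34524}{-181356} + \frac{59693}{-80993}} + N{\left(-11 \right)} = - \frac{406192}{- \frac{34524}{-181356} + \frac{59693}{-80993}} - 11 \left(-306 - 11\right) = - \frac{406192}{\left(-34524\right) \left(- \frac{1}{181356}\right) + 59693 \left(- \frac{1}{80993}\right)} - -3487 = - \frac{406192}{\frac{411}{2159} - \frac{59693}{80993}} + 3487 = - \frac{406192}{- \frac{95589064}{174863887}} + 3487 = \left(-406192\right) \left(- \frac{174863887}{95589064}\right) + 3487 = \frac{8878538998538}{11948633} + 3487 = \frac{8920203881809}{11948633}$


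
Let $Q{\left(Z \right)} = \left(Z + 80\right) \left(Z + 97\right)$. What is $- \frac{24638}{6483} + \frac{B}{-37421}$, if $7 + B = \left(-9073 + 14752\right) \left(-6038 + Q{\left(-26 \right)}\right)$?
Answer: $\frac{80222640011}{242600343} \approx 330.68$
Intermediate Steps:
$Q{\left(Z \right)} = \left(80 + Z\right) \left(97 + Z\right)$
$B = -12516523$ ($B = -7 + \left(-9073 + 14752\right) \left(-6038 + \left(7760 + \left(-26\right)^{2} + 177 \left(-26\right)\right)\right) = -7 + 5679 \left(-6038 + \left(7760 + 676 - 4602\right)\right) = -7 + 5679 \left(-6038 + 3834\right) = -7 + 5679 \left(-2204\right) = -7 - 12516516 = -12516523$)
$- \frac{24638}{6483} + \frac{B}{-37421} = - \frac{24638}{6483} - \frac{12516523}{-37421} = \left(-24638\right) \frac{1}{6483} - - \frac{12516523}{37421} = - \frac{24638}{6483} + \frac{12516523}{37421} = \frac{80222640011}{242600343}$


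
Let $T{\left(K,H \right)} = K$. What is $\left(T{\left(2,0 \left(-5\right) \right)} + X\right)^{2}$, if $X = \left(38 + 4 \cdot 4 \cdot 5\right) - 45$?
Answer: $5625$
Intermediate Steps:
$X = 73$ ($X = \left(38 + 16 \cdot 5\right) - 45 = \left(38 + 80\right) - 45 = 118 - 45 = 73$)
$\left(T{\left(2,0 \left(-5\right) \right)} + X\right)^{2} = \left(2 + 73\right)^{2} = 75^{2} = 5625$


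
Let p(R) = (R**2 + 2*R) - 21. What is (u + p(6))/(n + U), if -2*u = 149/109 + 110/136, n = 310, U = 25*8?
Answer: 384121/7560240 ≈ 0.050808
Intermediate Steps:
U = 200
p(R) = -21 + R**2 + 2*R
u = -16127/14824 (u = -(149/109 + 110/136)/2 = -(149*(1/109) + 110*(1/136))/2 = -(149/109 + 55/68)/2 = -1/2*16127/7412 = -16127/14824 ≈ -1.0879)
(u + p(6))/(n + U) = (-16127/14824 + (-21 + 6**2 + 2*6))/(310 + 200) = (-16127/14824 + (-21 + 36 + 12))/510 = (-16127/14824 + 27)*(1/510) = (384121/14824)*(1/510) = 384121/7560240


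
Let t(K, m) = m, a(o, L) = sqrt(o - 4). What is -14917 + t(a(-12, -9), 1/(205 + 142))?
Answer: -5176198/347 ≈ -14917.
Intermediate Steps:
a(o, L) = sqrt(-4 + o)
-14917 + t(a(-12, -9), 1/(205 + 142)) = -14917 + 1/(205 + 142) = -14917 + 1/347 = -5176198/347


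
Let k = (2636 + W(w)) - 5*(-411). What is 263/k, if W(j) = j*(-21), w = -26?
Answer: 263/5237 ≈ 0.050220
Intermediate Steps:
W(j) = -21*j
k = 5237 (k = (2636 - 21*(-26)) - 5*(-411) = (2636 + 546) + 2055 = 3182 + 2055 = 5237)
263/k = 263/5237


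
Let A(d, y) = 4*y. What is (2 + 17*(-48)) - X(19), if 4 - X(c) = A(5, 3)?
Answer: -806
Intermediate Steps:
X(c) = -8 (X(c) = 4 - 4*3 = 4 - 1*12 = 4 - 12 = -8)
(2 + 17*(-48)) - X(19) = (2 + 17*(-48)) - 1*(-8) = (2 - 816) + 8 = -814 + 8 = -806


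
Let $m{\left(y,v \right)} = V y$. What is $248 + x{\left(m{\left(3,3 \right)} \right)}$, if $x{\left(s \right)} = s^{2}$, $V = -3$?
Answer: $329$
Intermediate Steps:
$m{\left(y,v \right)} = - 3 y$
$248 + x{\left(m{\left(3,3 \right)} \right)} = 248 + \left(\left(-3\right) 3\right)^{2} = 248 + \left(-9\right)^{2} = 248 + 81 = 329$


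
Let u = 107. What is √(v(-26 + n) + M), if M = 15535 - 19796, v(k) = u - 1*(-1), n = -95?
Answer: I*√4153 ≈ 64.444*I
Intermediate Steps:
v(k) = 108 (v(k) = 107 - 1*(-1) = 107 + 1 = 108)
M = -4261
√(v(-26 + n) + M) = √(108 - 4261) = √(-4153) = I*√4153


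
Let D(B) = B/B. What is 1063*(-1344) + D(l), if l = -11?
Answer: -1428671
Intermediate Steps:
D(B) = 1
1063*(-1344) + D(l) = 1063*(-1344) + 1 = -1428672 + 1 = -1428671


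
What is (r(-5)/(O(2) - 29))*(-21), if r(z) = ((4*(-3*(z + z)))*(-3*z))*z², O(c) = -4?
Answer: 315000/11 ≈ 28636.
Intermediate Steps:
r(z) = 72*z⁴ (r(z) = ((4*(-6*z))*(-3*z))*z² = ((-24*z)*(-3*z))*z² = (72*z²)*z² = 72*z⁴)
(r(-5)/(O(2) - 29))*(-21) = ((72*(-5)⁴)/(-4 - 29))*(-21) = ((72*625)/(-33))*(-21) = (45000*(-1/33))*(-21) = -15000/11*(-21) = 315000/11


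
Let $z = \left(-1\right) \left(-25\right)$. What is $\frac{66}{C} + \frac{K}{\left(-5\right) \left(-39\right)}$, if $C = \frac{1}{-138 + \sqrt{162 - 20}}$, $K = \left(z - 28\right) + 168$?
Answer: $- \frac{118393}{13} + 66 \sqrt{142} \approx -8320.7$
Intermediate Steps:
$z = 25$
$K = 165$ ($K = \left(25 - 28\right) + 168 = -3 + 168 = 165$)
$C = \frac{1}{-138 + \sqrt{142}} \approx -0.0079312$
$\frac{66}{C} + \frac{K}{\left(-5\right) \left(-39\right)} = \frac{66}{- \frac{69}{9451} - \frac{\sqrt{142}}{18902}} + \frac{165}{\left(-5\right) \left(-39\right)} = \frac{66}{- \frac{69}{9451} - \frac{\sqrt{142}}{18902}} + \frac{165}{195} = \frac{66}{- \frac{69}{9451} - \frac{\sqrt{142}}{18902}} + 165 \cdot \frac{1}{195} = \frac{66}{- \frac{69}{9451} - \frac{\sqrt{142}}{18902}} + \frac{11}{13} = \frac{11}{13} + \frac{66}{- \frac{69}{9451} - \frac{\sqrt{142}}{18902}}$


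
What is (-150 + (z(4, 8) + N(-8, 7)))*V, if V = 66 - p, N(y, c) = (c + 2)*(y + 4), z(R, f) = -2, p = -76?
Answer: -26696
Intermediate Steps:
N(y, c) = (2 + c)*(4 + y)
V = 142 (V = 66 - 1*(-76) = 66 + 76 = 142)
(-150 + (z(4, 8) + N(-8, 7)))*V = (-150 + (-2 + (8 + 2*(-8) + 4*7 + 7*(-8))))*142 = (-150 + (-2 + (8 - 16 + 28 - 56)))*142 = (-150 + (-2 - 36))*142 = (-150 - 38)*142 = -188*142 = -26696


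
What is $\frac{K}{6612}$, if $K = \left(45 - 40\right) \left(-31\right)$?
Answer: $- \frac{155}{6612} \approx -0.023442$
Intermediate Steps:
$K = -155$ ($K = 5 \left(-31\right) = -155$)
$\frac{K}{6612} = - \frac{155}{6612}$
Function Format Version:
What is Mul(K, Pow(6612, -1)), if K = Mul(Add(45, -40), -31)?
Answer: Rational(-155, 6612) ≈ -0.023442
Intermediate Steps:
K = -155 (K = Mul(5, -31) = -155)
Mul(K, Pow(6612, -1)) = Mul(-155, Pow(6612, -1)) = Mul(-155, Rational(1, 6612)) = Rational(-155, 6612)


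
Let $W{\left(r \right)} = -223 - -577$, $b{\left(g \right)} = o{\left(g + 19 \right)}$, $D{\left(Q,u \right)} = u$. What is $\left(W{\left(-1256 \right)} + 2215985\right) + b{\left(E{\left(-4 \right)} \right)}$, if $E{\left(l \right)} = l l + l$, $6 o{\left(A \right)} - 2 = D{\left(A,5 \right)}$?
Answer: $\frac{13298041}{6} \approx 2.2163 \cdot 10^{6}$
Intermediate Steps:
$o{\left(A \right)} = \frac{7}{6}$ ($o{\left(A \right)} = \frac{1}{3} + \frac{1}{6} \cdot 5 = \frac{1}{3} + \frac{5}{6} = \frac{7}{6}$)
$E{\left(l \right)} = l + l^{2}$ ($E{\left(l \right)} = l^{2} + l = l + l^{2}$)
$b{\left(g \right)} = \frac{7}{6}$
$W{\left(r \right)} = 354$ ($W{\left(r \right)} = -223 + 577 = 354$)
$\left(W{\left(-1256 \right)} + 2215985\right) + b{\left(E{\left(-4 \right)} \right)} = \left(354 + 2215985\right) + \frac{7}{6} = 2216339 + \frac{7}{6} = \frac{13298041}{6}$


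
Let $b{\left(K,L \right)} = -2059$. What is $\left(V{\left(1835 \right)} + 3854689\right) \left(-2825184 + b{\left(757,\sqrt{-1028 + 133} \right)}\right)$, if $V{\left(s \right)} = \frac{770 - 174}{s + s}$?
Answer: $- \frac{19998092316121959}{1835} \approx -1.0898 \cdot 10^{13}$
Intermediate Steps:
$V{\left(s \right)} = \frac{298}{s}$ ($V{\left(s \right)} = \frac{596}{2 s} = 596 \frac{1}{2 s} = \frac{298}{s}$)
$\left(V{\left(1835 \right)} + 3854689\right) \left(-2825184 + b{\left(757,\sqrt{-1028 + 133} \right)}\right) = \left(\frac{298}{1835} + 3854689\right) \left(-2825184 - 2059\right) = \left(298 \cdot \frac{1}{1835} + 3854689\right) \left(-2827243\right) = \left(\frac{298}{1835} + 3854689\right) \left(-2827243\right) = \frac{7073354613}{1835} \left(-2827243\right) = - \frac{19998092316121959}{1835}$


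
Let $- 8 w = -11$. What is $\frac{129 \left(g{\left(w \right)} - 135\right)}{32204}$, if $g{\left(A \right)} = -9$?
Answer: $- \frac{4644}{8051} \approx -0.57682$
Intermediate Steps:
$w = \frac{11}{8}$ ($w = \left(- \frac{1}{8}\right) \left(-11\right) = \frac{11}{8} \approx 1.375$)
$\frac{129 \left(g{\left(w \right)} - 135\right)}{32204} = \frac{129 \left(-9 - 135\right)}{32204} = 129 \left(-144\right) \frac{1}{32204} = \left(-18576\right) \frac{1}{32204} = - \frac{4644}{8051}$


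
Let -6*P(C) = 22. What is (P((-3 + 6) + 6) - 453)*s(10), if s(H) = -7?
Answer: 9590/3 ≈ 3196.7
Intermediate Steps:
P(C) = -11/3 (P(C) = -⅙*22 = -11/3)
(P((-3 + 6) + 6) - 453)*s(10) = (-11/3 - 453)*(-7) = -1370/3*(-7) = 9590/3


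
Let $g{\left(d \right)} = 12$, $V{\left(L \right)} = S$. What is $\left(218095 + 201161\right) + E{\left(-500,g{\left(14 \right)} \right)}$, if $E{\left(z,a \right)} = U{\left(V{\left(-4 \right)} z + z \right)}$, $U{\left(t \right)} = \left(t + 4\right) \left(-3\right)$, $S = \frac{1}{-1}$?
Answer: $419244$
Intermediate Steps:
$S = -1$
$V{\left(L \right)} = -1$
$U{\left(t \right)} = -12 - 3 t$ ($U{\left(t \right)} = \left(4 + t\right) \left(-3\right) = -12 - 3 t$)
$E{\left(z,a \right)} = -12$ ($E{\left(z,a \right)} = -12 - 3 \left(- z + z\right) = -12 - 0 = -12 + 0 = -12$)
$\left(218095 + 201161\right) + E{\left(-500,g{\left(14 \right)} \right)} = \left(218095 + 201161\right) - 12 = 419256 - 12 = 419244$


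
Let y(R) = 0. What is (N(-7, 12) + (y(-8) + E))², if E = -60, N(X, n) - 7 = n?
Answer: 1681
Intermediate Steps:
N(X, n) = 7 + n
(N(-7, 12) + (y(-8) + E))² = ((7 + 12) + (0 - 60))² = (19 - 60)² = (-41)² = 1681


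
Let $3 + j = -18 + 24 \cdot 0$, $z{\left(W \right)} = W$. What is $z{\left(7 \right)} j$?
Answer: $-147$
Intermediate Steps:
$j = -21$ ($j = -3 + \left(-18 + 24 \cdot 0\right) = -3 + \left(-18 + 0\right) = -3 - 18 = -21$)
$z{\left(7 \right)} j = 7 \left(-21\right) = -147$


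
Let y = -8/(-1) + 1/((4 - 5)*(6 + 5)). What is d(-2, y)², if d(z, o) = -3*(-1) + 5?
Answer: 64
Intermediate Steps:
y = 87/11 (y = -8*(-1) + 1/(-1*11) = 8 + 1/(-11) = 8 + 1*(-1/11) = 8 - 1/11 = 87/11 ≈ 7.9091)
d(z, o) = 8 (d(z, o) = 3 + 5 = 8)
d(-2, y)² = 8² = 64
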